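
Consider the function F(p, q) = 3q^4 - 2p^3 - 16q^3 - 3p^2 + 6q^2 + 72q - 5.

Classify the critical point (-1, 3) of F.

The mixed partial ∂²F/∂p∂q is 0, so the Hessian at any point is diag(F_pp, F_qq) = diag(-6(2p + 1), 12(3q^2 - 8q + 1)).
At (-1, 3): H = diag(6, 48).
Both eigenvalues are positive, so H is positive definite: a local minimum.

local minimum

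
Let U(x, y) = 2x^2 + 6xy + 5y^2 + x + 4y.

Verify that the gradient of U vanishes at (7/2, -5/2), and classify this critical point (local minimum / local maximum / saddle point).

∇U = (4x + 6y + 1, 6x + 10y + 4); substituting (7/2, -5/2) gives ∇U = (0, 0), so (7/2, -5/2) is indeed a critical point.
The Hessian of U is constant: H = [[4, 6], [6, 10]].
det(H) = 4·10 − 6² = 4.
det(H) > 0 and tr(H) = 14 > 0, so H is positive definite and the point is a local minimum.

local minimum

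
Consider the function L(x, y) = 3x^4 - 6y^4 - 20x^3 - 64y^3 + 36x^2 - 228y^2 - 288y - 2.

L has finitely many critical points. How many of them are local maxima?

L separates as a function of x plus a function of y, so ∇L=0 decouples.
∂L/∂x = 12x(x - 3)(x - 2) = 0 at x ∈ {0, 2, 3}; ∂L/∂y = -24(y + 1)(y + 3)(y + 4) = 0 at y ∈ {-4, -3, -1}.
The Hessian is diagonal: diag(L_xx, L_yy). Second derivatives: L_xx(0)=72, L_xx(2)=-24, L_xx(3)=36; L_yy(-4)=-72, L_yy(-3)=48, L_yy(-1)=-144.
Local maxima occur where both diagonal entries negative: (2, -4), (2, -1). Count: 2.

2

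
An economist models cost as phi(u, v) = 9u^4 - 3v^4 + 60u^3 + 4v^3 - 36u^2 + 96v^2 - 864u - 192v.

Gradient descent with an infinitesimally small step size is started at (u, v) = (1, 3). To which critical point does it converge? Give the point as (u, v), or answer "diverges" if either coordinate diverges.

phi is separable, so gradient descent decouples: u follows -∂phi/∂u, v follows -∂phi/∂v.
∂phi/∂u = 36(u - 2)(u + 3)(u + 4); at u=1 this is -720, so u increases.
∂phi/∂v = -12(v - 4)(v - 1)(v + 4); at v=3 this is 168, so v decreases.
u converges to its nearest critical value 2 (a local min of the u-part); v converges to 1. The iterate converges to (2, 1).

(2, 1)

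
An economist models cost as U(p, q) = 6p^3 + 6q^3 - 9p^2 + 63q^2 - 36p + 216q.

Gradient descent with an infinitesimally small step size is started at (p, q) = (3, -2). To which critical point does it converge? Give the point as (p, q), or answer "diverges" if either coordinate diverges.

(2, -3)

U is separable, so gradient descent decouples: p follows -∂U/∂p, q follows -∂U/∂q.
∂U/∂p = 18(p - 2)(p + 1); at p=3 this is 72, so p decreases.
∂U/∂q = 18(q + 3)(q + 4); at q=-2 this is 36, so q decreases.
p converges to its nearest critical value 2 (a local min of the p-part); q converges to -3. The iterate converges to (2, -3).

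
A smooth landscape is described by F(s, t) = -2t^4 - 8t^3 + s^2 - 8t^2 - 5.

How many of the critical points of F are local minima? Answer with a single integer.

1

F separates as a function of s plus a function of t, so ∇F=0 decouples.
∂F/∂s = 2s = 0 at s ∈ {0}; ∂F/∂t = -8t(t + 1)(t + 2) = 0 at t ∈ {-2, -1, 0}.
The Hessian is diagonal: diag(F_ss, F_tt). Second derivatives: F_ss(0)=2; F_tt(-2)=-16, F_tt(-1)=8, F_tt(0)=-16.
Local minima occur where both diagonal entries positive: (0, -1). Count: 1.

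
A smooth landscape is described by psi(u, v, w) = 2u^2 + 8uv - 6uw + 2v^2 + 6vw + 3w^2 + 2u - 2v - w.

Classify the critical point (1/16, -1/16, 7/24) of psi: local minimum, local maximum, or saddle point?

saddle point

The Hessian is constant: H = [[4, 8, -6], [8, 4, 6], [-6, 6, 6]].
Leading principal minors: Δ₁ = 4, Δ₂ = -48, Δ₃ = -1152.
The minors fit neither the all-positive nor the alternating-sign pattern, so H is indefinite: a saddle point.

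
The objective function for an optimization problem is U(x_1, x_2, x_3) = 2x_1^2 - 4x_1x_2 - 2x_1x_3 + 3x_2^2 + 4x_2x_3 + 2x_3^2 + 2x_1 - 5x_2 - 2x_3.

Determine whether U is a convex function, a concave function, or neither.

U is quadratic, so its Hessian is the constant matrix H = [[4, -4, -2], [-4, 6, 4], [-2, 4, 4]].
Leading principal minors: 4, 8, 8.
All positive ⇒ H ≻ 0 ⇒ convex.

convex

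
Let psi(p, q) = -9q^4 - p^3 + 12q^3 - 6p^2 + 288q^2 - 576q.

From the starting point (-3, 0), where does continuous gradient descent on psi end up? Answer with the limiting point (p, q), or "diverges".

(-4, 1)

psi is separable, so gradient descent decouples: p follows -∂psi/∂p, q follows -∂psi/∂q.
∂psi/∂p = -3p(p + 4); at p=-3 this is 9, so p decreases.
∂psi/∂q = -36(q - 4)(q - 1)(q + 4); at q=0 this is -576, so q increases.
p converges to its nearest critical value -4 (a local min of the p-part); q converges to 1. The iterate converges to (-4, 1).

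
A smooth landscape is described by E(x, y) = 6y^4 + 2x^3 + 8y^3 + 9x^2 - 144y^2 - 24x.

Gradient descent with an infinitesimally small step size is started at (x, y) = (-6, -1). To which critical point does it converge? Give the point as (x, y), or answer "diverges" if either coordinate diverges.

E is separable, so gradient descent decouples: x follows -∂E/∂x, y follows -∂E/∂y.
∂E/∂x = 6(x - 1)(x + 4); at x=-6 this is 84, so x decreases.
∂E/∂y = 24y(y - 3)(y + 4); at y=-1 this is 288, so y decreases.
The x-coordinate has no critical point in that direction and runs off to infinity.

diverges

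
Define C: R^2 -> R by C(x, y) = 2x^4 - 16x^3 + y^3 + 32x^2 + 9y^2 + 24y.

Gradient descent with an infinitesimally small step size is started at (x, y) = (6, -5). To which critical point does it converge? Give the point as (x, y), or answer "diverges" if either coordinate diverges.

diverges

C is separable, so gradient descent decouples: x follows -∂C/∂x, y follows -∂C/∂y.
∂C/∂x = 8x(x - 4)(x - 2); at x=6 this is 384, so x decreases.
∂C/∂y = 3(y + 2)(y + 4); at y=-5 this is 9, so y decreases.
The y-coordinate has no critical point in that direction and runs off to infinity.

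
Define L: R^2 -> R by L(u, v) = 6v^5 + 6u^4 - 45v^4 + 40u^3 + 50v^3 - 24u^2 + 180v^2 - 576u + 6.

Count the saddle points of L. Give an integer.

6

L separates as a function of u plus a function of v, so ∇L=0 decouples.
∂L/∂u = 24(u - 2)(u + 3)(u + 4) = 0 at u ∈ {-4, -3, 2}; ∂L/∂v = 30v(v - 4)(v - 3)(v + 1) = 0 at v ∈ {-1, 0, 3, 4}.
The Hessian is diagonal: diag(L_uu, L_vv). Second derivatives: L_uu(-4)=144, L_uu(-3)=-120, L_uu(2)=720; L_vv(-1)=-600, L_vv(0)=360, L_vv(3)=-360, L_vv(4)=600.
Saddle points occur where the two diagonal entries have opposite signs: (-4, -1), (-4, 3), (-3, 0), (-3, 4), (2, -1), (2, 3). Count: 6.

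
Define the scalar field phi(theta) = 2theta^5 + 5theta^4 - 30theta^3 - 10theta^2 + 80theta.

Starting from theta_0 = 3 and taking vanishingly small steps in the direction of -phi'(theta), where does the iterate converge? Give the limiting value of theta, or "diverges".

phi'(theta) = 10(theta - 2)(theta - 1)(theta + 1)(theta + 4), so phi'(3) = 560.
Gradient descent moves in the -phi' direction, i.e. theta is decreasing.
The nearest critical point in that direction is theta = 2, where phi'' = 180 > 0 (a local minimum). The iterate converges there.

2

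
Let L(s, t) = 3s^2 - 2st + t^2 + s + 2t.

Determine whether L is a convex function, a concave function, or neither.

L is quadratic, so its Hessian is the constant matrix H = [[6, -2], [-2, 2]].
det(H) = 8, tr(H) = 8.
det(H) > 0 and tr(H) > 0, so H is positive definite everywhere: convex.

convex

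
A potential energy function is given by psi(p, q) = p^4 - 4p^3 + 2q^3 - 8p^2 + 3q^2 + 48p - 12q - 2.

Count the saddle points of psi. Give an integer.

3

psi separates as a function of p plus a function of q, so ∇psi=0 decouples.
∂psi/∂p = 4(p - 3)(p - 2)(p + 2) = 0 at p ∈ {-2, 2, 3}; ∂psi/∂q = 6(q - 1)(q + 2) = 0 at q ∈ {-2, 1}.
The Hessian is diagonal: diag(psi_pp, psi_qq). Second derivatives: psi_pp(-2)=80, psi_pp(2)=-16, psi_pp(3)=20; psi_qq(-2)=-18, psi_qq(1)=18.
Saddle points occur where the two diagonal entries have opposite signs: (-2, -2), (2, 1), (3, -2). Count: 3.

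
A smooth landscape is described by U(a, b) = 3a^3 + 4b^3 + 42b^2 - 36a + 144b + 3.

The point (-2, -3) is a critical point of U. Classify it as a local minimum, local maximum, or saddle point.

saddle point

The mixed partial ∂²U/∂a∂b is 0, so the Hessian at any point is diag(U_aa, U_bb) = diag(18a, 12(2b + 7)).
At (-2, -3): H = diag(-36, 12).
The eigenvalues have opposite signs, so H is indefinite: a saddle point.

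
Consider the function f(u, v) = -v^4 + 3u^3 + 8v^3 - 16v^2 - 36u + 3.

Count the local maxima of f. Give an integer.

f separates as a function of u plus a function of v, so ∇f=0 decouples.
∂f/∂u = 9(u - 2)(u + 2) = 0 at u ∈ {-2, 2}; ∂f/∂v = -4v(v - 4)(v - 2) = 0 at v ∈ {0, 2, 4}.
The Hessian is diagonal: diag(f_uu, f_vv). Second derivatives: f_uu(-2)=-36, f_uu(2)=36; f_vv(0)=-32, f_vv(2)=16, f_vv(4)=-32.
Local maxima occur where both diagonal entries negative: (-2, 0), (-2, 4). Count: 2.

2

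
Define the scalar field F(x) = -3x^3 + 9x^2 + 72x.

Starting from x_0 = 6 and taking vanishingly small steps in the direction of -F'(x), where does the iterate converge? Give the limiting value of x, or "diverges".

diverges

F'(x) = -9(x - 4)(x + 2), so F'(6) = -144.
Gradient descent moves in the -F' direction, i.e. x is increasing.
There is no critical point above x=6, and F' keeps the same sign, so the iterate runs off to +∞.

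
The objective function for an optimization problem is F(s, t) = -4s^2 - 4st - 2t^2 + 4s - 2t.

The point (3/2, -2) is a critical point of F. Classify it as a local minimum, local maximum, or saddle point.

The Hessian of F is constant: H = [[-8, -4], [-4, -4]].
det(H) = (-8)·(-4) − (-4)² = 16.
det(H) > 0 and tr(H) = -12 < 0, so H is negative definite and the point is a local maximum.

local maximum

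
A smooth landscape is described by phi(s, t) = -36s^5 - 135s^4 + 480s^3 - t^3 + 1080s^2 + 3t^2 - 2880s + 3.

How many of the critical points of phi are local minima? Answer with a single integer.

2

phi separates as a function of s plus a function of t, so ∇phi=0 decouples.
∂phi/∂s = -180(s - 2)(s - 1)(s + 2)(s + 4) = 0 at s ∈ {-4, -2, 1, 2}; ∂phi/∂t = -3t(t - 2) = 0 at t ∈ {0, 2}.
The Hessian is diagonal: diag(phi_ss, phi_tt). Second derivatives: phi_ss(-4)=10800, phi_ss(-2)=-4320, phi_ss(1)=2700, phi_ss(2)=-4320; phi_tt(0)=6, phi_tt(2)=-6.
Local minima occur where both diagonal entries positive: (-4, 0), (1, 0). Count: 2.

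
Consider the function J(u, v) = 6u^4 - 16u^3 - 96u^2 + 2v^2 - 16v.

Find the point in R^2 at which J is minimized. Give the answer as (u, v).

J(u,v) separates as P(u) + Q(v), so its minimum is min P + min Q.
P'(u) = 24u(u - 4)(u + 2) vanishes at u ∈ {-2, 0, 4}; Q'(v) = 4v - 16 vanishes at v ∈ {4}.
Local minima of P (where P''>0): P(-2)=-160, P(4)=-1024. Local minima of Q: Q(4)=-32.
So the global minimum of J is P(4) + Q(4) = -1024 − 32 = -1056, attained at (4, 4).

(4, 4)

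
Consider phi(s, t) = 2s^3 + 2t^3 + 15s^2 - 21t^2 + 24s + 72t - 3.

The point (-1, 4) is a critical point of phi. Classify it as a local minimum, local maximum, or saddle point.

local minimum

The mixed partial ∂²phi/∂s∂t is 0, so the Hessian at any point is diag(phi_ss, phi_tt) = diag(6(2s + 5), 6(2t - 7)).
At (-1, 4): H = diag(18, 6).
Both eigenvalues are positive, so H is positive definite: a local minimum.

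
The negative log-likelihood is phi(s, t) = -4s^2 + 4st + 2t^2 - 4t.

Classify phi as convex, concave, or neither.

phi is quadratic, so its Hessian is the constant matrix H = [[-8, 4], [4, 4]].
det(H) = -48, tr(H) = -4.
det(H) < 0, so H is indefinite: neither convex nor concave.

neither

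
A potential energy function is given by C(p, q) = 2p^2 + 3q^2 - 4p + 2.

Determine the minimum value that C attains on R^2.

C(p,q) separates as A(p) + B(q) + 2, so its minimum is min A + min B + 2.
A'(p) = 4p - 4 vanishes at p ∈ {1}; B'(q) = 6q vanishes at q ∈ {0}.
Local minima of A (where A''>0): A(1)=-2. Local minima of B: B(0)=0.
So the global minimum of C is A(1) + B(0) + 2 = -2 + 0 + 2 = 0, attained at (1, 0).

0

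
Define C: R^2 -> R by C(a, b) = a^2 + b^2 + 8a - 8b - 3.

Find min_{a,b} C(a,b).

C(a,b) separates as P(a) + Q(b) − 3, so its minimum is min P + min Q − 3.
P'(a) = 2a + 8 vanishes at a ∈ {-4}; Q'(b) = 2b - 8 vanishes at b ∈ {4}.
Local minima of P (where P''>0): P(-4)=-16. Local minima of Q: Q(4)=-16.
So the global minimum of C is P(-4) + Q(4) − 3 = -16 − 16 − 3 = -35, attained at (-4, 4).

-35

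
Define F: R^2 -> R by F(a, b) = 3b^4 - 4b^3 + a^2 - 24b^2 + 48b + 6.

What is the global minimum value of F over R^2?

F(a,b) separates as P(a) + Q(b) + 6, so its minimum is min P + min Q + 6.
P'(a) = 2a vanishes at a ∈ {0}; Q'(b) = 12(b - 2)(b - 1)(b + 2) vanishes at b ∈ {-2, 1, 2}.
Local minima of P (where P''>0): P(0)=0. Local minima of Q: Q(-2)=-112, Q(2)=16.
So the global minimum of F is P(0) + Q(-2) + 6 = 0 − 112 + 6 = -106, attained at (0, -2).

-106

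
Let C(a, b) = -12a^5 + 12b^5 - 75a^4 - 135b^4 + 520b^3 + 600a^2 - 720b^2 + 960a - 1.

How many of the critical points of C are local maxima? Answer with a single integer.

C separates as a function of a plus a function of b, so ∇C=0 decouples.
∂C/∂a = -60(a - 2)(a + 1)(a + 2)(a + 4) = 0 at a ∈ {-4, -2, -1, 2}; ∂C/∂b = 60b(b - 4)(b - 3)(b - 2) = 0 at b ∈ {0, 2, 3, 4}.
The Hessian is diagonal: diag(C_aa, C_bb). Second derivatives: C_aa(-4)=2160, C_aa(-2)=-480, C_aa(-1)=540, C_aa(2)=-4320; C_bb(0)=-1440, C_bb(2)=240, C_bb(3)=-180, C_bb(4)=480.
Local maxima occur where both diagonal entries negative: (-2, 0), (-2, 3), (2, 0), (2, 3). Count: 4.

4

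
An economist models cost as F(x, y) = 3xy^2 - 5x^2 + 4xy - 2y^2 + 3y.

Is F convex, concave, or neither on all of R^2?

neither

The term 3xy^2 is cubic, so the Hessian is not constant.
∂²F/∂y² = 6x - 4, which takes both signs as x varies (negative for sufficiently negative x). A diagonal entry of the Hessian changing sign means the Hessian is neither positive- nor negative-semidefinite on all of R^2.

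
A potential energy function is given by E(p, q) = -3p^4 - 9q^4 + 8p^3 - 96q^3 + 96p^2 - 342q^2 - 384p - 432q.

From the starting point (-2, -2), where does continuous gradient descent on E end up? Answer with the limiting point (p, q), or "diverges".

(2, -3)

E is separable, so gradient descent decouples: p follows -∂E/∂p, q follows -∂E/∂q.
∂E/∂p = -12(p - 4)(p - 2)(p + 4); at p=-2 this is -576, so p increases.
∂E/∂q = -36(q + 1)(q + 3)(q + 4); at q=-2 this is 72, so q decreases.
p converges to its nearest critical value 2 (a local min of the p-part); q converges to -3. The iterate converges to (2, -3).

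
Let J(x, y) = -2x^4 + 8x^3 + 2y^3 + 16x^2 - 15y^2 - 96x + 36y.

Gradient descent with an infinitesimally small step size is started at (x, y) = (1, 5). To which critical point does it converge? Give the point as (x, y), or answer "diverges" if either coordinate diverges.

(2, 3)

J is separable, so gradient descent decouples: x follows -∂J/∂x, y follows -∂J/∂y.
∂J/∂x = -8(x - 3)(x - 2)(x + 2); at x=1 this is -48, so x increases.
∂J/∂y = 6(y - 3)(y - 2); at y=5 this is 36, so y decreases.
x converges to its nearest critical value 2 (a local min of the x-part); y converges to 3. The iterate converges to (2, 3).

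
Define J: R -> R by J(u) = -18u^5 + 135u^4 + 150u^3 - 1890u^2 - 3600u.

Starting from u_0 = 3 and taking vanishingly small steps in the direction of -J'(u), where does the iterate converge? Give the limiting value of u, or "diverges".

J'(u) = -90(u - 5)(u - 4)(u + 1)(u + 2), so J'(3) = -3600.
Gradient descent moves in the -J' direction, i.e. u is increasing.
The nearest critical point in that direction is u = 4, where J'' = 2700 > 0 (a local minimum). The iterate converges there.

4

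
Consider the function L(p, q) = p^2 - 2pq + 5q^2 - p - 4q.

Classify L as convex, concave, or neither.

convex

L is quadratic, so its Hessian is the constant matrix H = [[2, -2], [-2, 10]].
det(H) = 16, tr(H) = 12.
det(H) > 0 and tr(H) > 0, so H is positive definite everywhere: convex.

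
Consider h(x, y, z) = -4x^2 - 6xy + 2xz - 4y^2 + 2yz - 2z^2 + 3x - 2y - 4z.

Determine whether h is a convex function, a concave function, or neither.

h is quadratic, so its Hessian is the constant matrix H = [[-8, -6, 2], [-6, -8, 2], [2, 2, -4]].
Leading principal minors: -8, 28, -96.
Signs alternate −, +, − ⇒ H ≺ 0 ⇒ concave.

concave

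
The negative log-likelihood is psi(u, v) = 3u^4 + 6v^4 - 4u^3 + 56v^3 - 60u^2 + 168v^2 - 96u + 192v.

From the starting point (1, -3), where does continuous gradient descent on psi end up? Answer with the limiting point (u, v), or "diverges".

(4, -4)

psi is separable, so gradient descent decouples: u follows -∂psi/∂u, v follows -∂psi/∂v.
∂psi/∂u = 12(u - 4)(u + 1)(u + 2); at u=1 this is -216, so u increases.
∂psi/∂v = 24(v + 1)(v + 2)(v + 4); at v=-3 this is 48, so v decreases.
u converges to its nearest critical value 4 (a local min of the u-part); v converges to -4. The iterate converges to (4, -4).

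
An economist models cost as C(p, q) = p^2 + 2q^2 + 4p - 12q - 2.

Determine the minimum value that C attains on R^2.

C(p,q) separates as A(p) + B(q) − 2, so its minimum is min A + min B − 2.
A'(p) = 2p + 4 vanishes at p ∈ {-2}; B'(q) = 4q - 12 vanishes at q ∈ {3}.
Local minima of A (where A''>0): A(-2)=-4. Local minima of B: B(3)=-18.
So the global minimum of C is A(-2) + B(3) − 2 = -4 − 18 − 2 = -24, attained at (-2, 3).

-24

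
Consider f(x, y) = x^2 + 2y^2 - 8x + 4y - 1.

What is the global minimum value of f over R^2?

f(x,y) separates as P(x) + Q(y) − 1, so its minimum is min P + min Q − 1.
P'(x) = 2x - 8 vanishes at x ∈ {4}; Q'(y) = 4y + 4 vanishes at y ∈ {-1}.
Local minima of P (where P''>0): P(4)=-16. Local minima of Q: Q(-1)=-2.
So the global minimum of f is P(4) + Q(-1) − 1 = -16 − 2 − 1 = -19, attained at (4, -1).

-19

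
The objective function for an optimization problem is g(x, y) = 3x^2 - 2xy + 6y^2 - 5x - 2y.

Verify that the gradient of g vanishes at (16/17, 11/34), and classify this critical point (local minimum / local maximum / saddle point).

local minimum

∇g = (6x - 2y - 5, -2x + 12y - 2); substituting (16/17, 11/34) gives ∇g = (0, 0), so (16/17, 11/34) is indeed a critical point.
The Hessian of g is constant: H = [[6, -2], [-2, 12]].
det(H) = 6·12 − (-2)² = 68.
det(H) > 0 and tr(H) = 18 > 0, so H is positive definite and the point is a local minimum.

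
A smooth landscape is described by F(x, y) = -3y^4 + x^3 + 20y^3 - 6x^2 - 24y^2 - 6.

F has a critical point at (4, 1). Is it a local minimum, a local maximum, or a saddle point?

local minimum

The mixed partial ∂²F/∂x∂y is 0, so the Hessian at any point is diag(F_xx, F_yy) = diag(6(x - 2), 12(-3y^2 + 10y - 4)).
At (4, 1): H = diag(12, 36).
Both eigenvalues are positive, so H is positive definite: a local minimum.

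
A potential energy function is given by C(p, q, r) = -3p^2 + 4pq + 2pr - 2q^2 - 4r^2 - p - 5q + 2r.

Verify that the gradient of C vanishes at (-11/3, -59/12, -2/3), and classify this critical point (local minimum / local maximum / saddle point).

local maximum

∇C = (-6p + 4q + 2r - 1, 4p - 4q - 5, 2p - 8r + 2); substituting (-11/3, -59/12, -2/3) gives ∇C = (0, 0, 0), so (-11/3, -59/12, -2/3) is indeed a critical point.
The Hessian is constant: H = [[-6, 4, 2], [4, -4, 0], [2, 0, -8]].
Leading principal minors: Δ₁ = -6, Δ₂ = 8, Δ₃ = -48.
The minors alternate sign starting negative (−, +, −), so H is negative definite: a local maximum.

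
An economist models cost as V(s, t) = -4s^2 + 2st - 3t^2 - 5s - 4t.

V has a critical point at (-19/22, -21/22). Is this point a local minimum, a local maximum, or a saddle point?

The Hessian of V is constant: H = [[-8, 2], [2, -6]].
det(H) = (-8)·(-6) − 2² = 44.
det(H) > 0 and tr(H) = -14 < 0, so H is negative definite and the point is a local maximum.

local maximum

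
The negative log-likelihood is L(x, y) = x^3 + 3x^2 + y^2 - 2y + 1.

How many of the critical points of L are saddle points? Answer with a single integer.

L separates as a function of x plus a function of y, so ∇L=0 decouples.
∂L/∂x = 3x(x + 2) = 0 at x ∈ {-2, 0}; ∂L/∂y = 2(y - 1) = 0 at y ∈ {1}.
The Hessian is diagonal: diag(L_xx, L_yy). Second derivatives: L_xx(-2)=-6, L_xx(0)=6; L_yy(1)=2.
Saddle points occur where the two diagonal entries have opposite signs: (-2, 1). Count: 1.

1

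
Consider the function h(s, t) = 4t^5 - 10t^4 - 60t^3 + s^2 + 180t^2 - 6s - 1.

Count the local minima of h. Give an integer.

2

h separates as a function of s plus a function of t, so ∇h=0 decouples.
∂h/∂s = 2(s - 3) = 0 at s ∈ {3}; ∂h/∂t = 20t(t - 3)(t - 2)(t + 3) = 0 at t ∈ {-3, 0, 2, 3}.
The Hessian is diagonal: diag(h_ss, h_tt). Second derivatives: h_ss(3)=2; h_tt(-3)=-1800, h_tt(0)=360, h_tt(2)=-200, h_tt(3)=360.
Local minima occur where both diagonal entries positive: (3, 0), (3, 3). Count: 2.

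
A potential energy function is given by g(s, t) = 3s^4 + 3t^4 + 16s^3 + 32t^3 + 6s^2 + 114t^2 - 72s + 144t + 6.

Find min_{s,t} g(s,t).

-100

g(s,t) separates as P(s) + Q(t) + 6, so its minimum is min P + min Q + 6.
P'(s) = 12(s - 1)(s + 2)(s + 3) vanishes at s ∈ {-3, -2, 1}; Q'(t) = 12(t + 1)(t + 3)(t + 4) vanishes at t ∈ {-4, -3, -1}.
Local minima of P (where P''>0): P(-3)=81, P(1)=-47. Local minima of Q: Q(-4)=-32, Q(-1)=-59.
So the global minimum of g is P(1) + Q(-1) + 6 = -47 − 59 + 6 = -100, attained at (1, -1).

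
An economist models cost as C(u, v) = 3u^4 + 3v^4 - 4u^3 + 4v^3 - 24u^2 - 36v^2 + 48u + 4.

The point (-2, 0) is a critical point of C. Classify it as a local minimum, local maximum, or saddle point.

saddle point

The mixed partial ∂²C/∂u∂v is 0, so the Hessian at any point is diag(C_uu, C_vv) = diag(12(3u^2 - 2u - 4), 12(3v^2 + 2v - 6)).
At (-2, 0): H = diag(144, -72).
The eigenvalues have opposite signs, so H is indefinite: a saddle point.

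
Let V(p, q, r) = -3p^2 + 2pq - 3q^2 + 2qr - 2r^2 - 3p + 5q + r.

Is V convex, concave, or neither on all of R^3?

concave

V is quadratic, so its Hessian is the constant matrix H = [[-6, 2, 0], [2, -6, 2], [0, 2, -4]].
Leading principal minors: -6, 32, -104.
Signs alternate −, +, − ⇒ H ≺ 0 ⇒ concave.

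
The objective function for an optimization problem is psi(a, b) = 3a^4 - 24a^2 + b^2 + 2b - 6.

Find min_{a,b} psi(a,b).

-55

psi(a,b) separates as P(a) + Q(b) − 6, so its minimum is min P + min Q − 6.
P'(a) = 12a(a - 2)(a + 2) vanishes at a ∈ {-2, 0, 2}; Q'(b) = 2b + 2 vanishes at b ∈ {-1}.
Local minima of P (where P''>0): P(-2)=-48, P(2)=-48. Local minima of Q: Q(-1)=-1.
So the global minimum of psi is P(-2) + Q(-1) − 6 = -48 − 1 − 6 = -55, attained at (-2, -1).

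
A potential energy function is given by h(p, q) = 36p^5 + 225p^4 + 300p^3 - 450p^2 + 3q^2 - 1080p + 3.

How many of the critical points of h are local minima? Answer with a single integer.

2

h separates as a function of p plus a function of q, so ∇h=0 decouples.
∂h/∂p = 180(p - 1)(p + 1)(p + 2)(p + 3) = 0 at p ∈ {-3, -2, -1, 1}; ∂h/∂q = 6q = 0 at q ∈ {0}.
The Hessian is diagonal: diag(h_pp, h_qq). Second derivatives: h_pp(-3)=-1440, h_pp(-2)=540, h_pp(-1)=-720, h_pp(1)=4320; h_qq(0)=6.
Local minima occur where both diagonal entries positive: (-2, 0), (1, 0). Count: 2.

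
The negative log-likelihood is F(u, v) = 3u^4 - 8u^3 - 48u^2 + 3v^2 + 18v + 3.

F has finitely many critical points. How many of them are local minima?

F separates as a function of u plus a function of v, so ∇F=0 decouples.
∂F/∂u = 12u(u - 4)(u + 2) = 0 at u ∈ {-2, 0, 4}; ∂F/∂v = 6(v + 3) = 0 at v ∈ {-3}.
The Hessian is diagonal: diag(F_uu, F_vv). Second derivatives: F_uu(-2)=144, F_uu(0)=-96, F_uu(4)=288; F_vv(-3)=6.
Local minima occur where both diagonal entries positive: (-2, -3), (4, -3). Count: 2.

2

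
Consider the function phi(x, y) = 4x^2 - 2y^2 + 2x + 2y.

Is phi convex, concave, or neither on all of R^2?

phi is quadratic, so its Hessian is the constant matrix H = [[8, 0], [0, -4]].
det(H) = -32, tr(H) = 4.
det(H) < 0, so H is indefinite: neither convex nor concave.

neither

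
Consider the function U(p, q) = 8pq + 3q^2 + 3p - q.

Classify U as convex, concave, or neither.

U is quadratic, so its Hessian is the constant matrix H = [[0, 8], [8, 6]].
det(H) = -64, tr(H) = 6.
det(H) < 0, so H is indefinite: neither convex nor concave.

neither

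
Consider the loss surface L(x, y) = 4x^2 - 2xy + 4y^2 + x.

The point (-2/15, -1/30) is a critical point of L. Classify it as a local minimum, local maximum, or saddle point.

local minimum

The Hessian of L is constant: H = [[8, -2], [-2, 8]].
det(H) = 8·8 − (-2)² = 60.
det(H) > 0 and tr(H) = 16 > 0, so H is positive definite and the point is a local minimum.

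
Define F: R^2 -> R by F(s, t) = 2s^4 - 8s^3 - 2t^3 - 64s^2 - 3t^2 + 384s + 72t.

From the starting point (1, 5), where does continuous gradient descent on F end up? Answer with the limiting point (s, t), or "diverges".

F is separable, so gradient descent decouples: s follows -∂F/∂s, t follows -∂F/∂t.
∂F/∂s = 8(s - 4)(s - 3)(s + 4); at s=1 this is 240, so s decreases.
∂F/∂t = -6(t - 3)(t + 4); at t=5 this is -108, so t increases.
The t-coordinate has no critical point in that direction and runs off to infinity.

diverges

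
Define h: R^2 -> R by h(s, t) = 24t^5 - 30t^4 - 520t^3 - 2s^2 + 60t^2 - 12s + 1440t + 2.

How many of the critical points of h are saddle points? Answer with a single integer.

2

h separates as a function of s plus a function of t, so ∇h=0 decouples.
∂h/∂s = -4(s + 3) = 0 at s ∈ {-3}; ∂h/∂t = 120(t - 4)(t - 1)(t + 1)(t + 3) = 0 at t ∈ {-3, -1, 1, 4}.
The Hessian is diagonal: diag(h_ss, h_tt). Second derivatives: h_ss(-3)=-4; h_tt(-3)=-6720, h_tt(-1)=2400, h_tt(1)=-2880, h_tt(4)=12600.
Saddle points occur where the two diagonal entries have opposite signs: (-3, -1), (-3, 4). Count: 2.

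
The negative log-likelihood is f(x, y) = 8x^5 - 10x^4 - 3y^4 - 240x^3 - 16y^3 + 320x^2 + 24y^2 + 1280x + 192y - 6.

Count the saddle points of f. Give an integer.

6

f separates as a function of x plus a function of y, so ∇f=0 decouples.
∂f/∂x = 40(x - 4)(x - 2)(x + 1)(x + 4) = 0 at x ∈ {-4, -1, 2, 4}; ∂f/∂y = -12(y - 2)(y + 2)(y + 4) = 0 at y ∈ {-4, -2, 2}.
The Hessian is diagonal: diag(f_xx, f_yy). Second derivatives: f_xx(-4)=-5760, f_xx(-1)=1800, f_xx(2)=-1440, f_xx(4)=3200; f_yy(-4)=-144, f_yy(-2)=96, f_yy(2)=-288.
Saddle points occur where the two diagonal entries have opposite signs: (-4, -2), (-1, -4), (-1, 2), (2, -2), (4, -4), (4, 2). Count: 6.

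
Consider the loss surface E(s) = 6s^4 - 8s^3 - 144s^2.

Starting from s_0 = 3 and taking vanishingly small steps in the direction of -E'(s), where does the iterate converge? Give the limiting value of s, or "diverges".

4

E'(s) = 24s(s - 4)(s + 3), so E'(3) = -432.
Gradient descent moves in the -E' direction, i.e. s is increasing.
The nearest critical point in that direction is s = 4, where E'' = 672 > 0 (a local minimum). The iterate converges there.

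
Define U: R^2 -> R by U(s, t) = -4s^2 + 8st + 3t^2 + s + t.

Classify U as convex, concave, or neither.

U is quadratic, so its Hessian is the constant matrix H = [[-8, 8], [8, 6]].
det(H) = -112, tr(H) = -2.
det(H) < 0, so H is indefinite: neither convex nor concave.

neither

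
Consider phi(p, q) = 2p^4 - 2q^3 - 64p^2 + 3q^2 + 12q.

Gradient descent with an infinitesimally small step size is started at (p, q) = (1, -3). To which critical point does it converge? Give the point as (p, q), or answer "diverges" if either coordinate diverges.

phi is separable, so gradient descent decouples: p follows -∂phi/∂p, q follows -∂phi/∂q.
∂phi/∂p = 8p(p - 4)(p + 4); at p=1 this is -120, so p increases.
∂phi/∂q = -6(q - 2)(q + 1); at q=-3 this is -60, so q increases.
p converges to its nearest critical value 4 (a local min of the p-part); q converges to -1. The iterate converges to (4, -1).

(4, -1)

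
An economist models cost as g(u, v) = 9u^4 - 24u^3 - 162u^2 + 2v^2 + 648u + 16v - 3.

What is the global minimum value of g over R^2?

-2060

g(u,v) separates as P(u) + Q(v) − 3, so its minimum is min P + min Q − 3.
P'(u) = 36(u - 3)(u - 2)(u + 3) vanishes at u ∈ {-3, 2, 3}; Q'(v) = 4v + 16 vanishes at v ∈ {-4}.
Local minima of P (where P''>0): P(-3)=-2025, P(3)=567. Local minima of Q: Q(-4)=-32.
So the global minimum of g is P(-3) + Q(-4) − 3 = -2025 − 32 − 3 = -2060, attained at (-3, -4).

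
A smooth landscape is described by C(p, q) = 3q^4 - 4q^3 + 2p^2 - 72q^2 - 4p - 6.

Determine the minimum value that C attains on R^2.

-648

C(p,q) separates as A(p) + B(q) − 6, so its minimum is min A + min B − 6.
A'(p) = 4p - 4 vanishes at p ∈ {1}; B'(q) = 12q(q - 4)(q + 3) vanishes at q ∈ {-3, 0, 4}.
Local minima of A (where A''>0): A(1)=-2. Local minima of B: B(-3)=-297, B(4)=-640.
So the global minimum of C is A(1) + B(4) − 6 = -2 − 640 − 6 = -648, attained at (1, 4).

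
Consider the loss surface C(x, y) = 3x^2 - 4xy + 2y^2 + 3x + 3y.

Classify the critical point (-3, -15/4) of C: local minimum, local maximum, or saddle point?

local minimum

The Hessian of C is constant: H = [[6, -4], [-4, 4]].
det(H) = 6·4 − (-4)² = 8.
det(H) > 0 and tr(H) = 10 > 0, so H is positive definite and the point is a local minimum.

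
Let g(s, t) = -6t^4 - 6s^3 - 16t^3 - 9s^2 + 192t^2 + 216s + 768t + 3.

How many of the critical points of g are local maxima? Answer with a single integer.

2

g separates as a function of s plus a function of t, so ∇g=0 decouples.
∂g/∂s = -18(s - 3)(s + 4) = 0 at s ∈ {-4, 3}; ∂g/∂t = -24(t - 4)(t + 2)(t + 4) = 0 at t ∈ {-4, -2, 4}.
The Hessian is diagonal: diag(g_ss, g_tt). Second derivatives: g_ss(-4)=126, g_ss(3)=-126; g_tt(-4)=-384, g_tt(-2)=288, g_tt(4)=-1152.
Local maxima occur where both diagonal entries negative: (3, -4), (3, 4). Count: 2.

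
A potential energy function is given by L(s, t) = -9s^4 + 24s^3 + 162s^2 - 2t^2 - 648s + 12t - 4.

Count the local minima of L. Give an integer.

L separates as a function of s plus a function of t, so ∇L=0 decouples.
∂L/∂s = -36(s - 3)(s - 2)(s + 3) = 0 at s ∈ {-3, 2, 3}; ∂L/∂t = -4(t - 3) = 0 at t ∈ {3}.
The Hessian is diagonal: diag(L_ss, L_tt). Second derivatives: L_ss(-3)=-1080, L_ss(2)=180, L_ss(3)=-216; L_tt(3)=-4.
Local minima occur where both diagonal entries positive: none. Count: 0.

0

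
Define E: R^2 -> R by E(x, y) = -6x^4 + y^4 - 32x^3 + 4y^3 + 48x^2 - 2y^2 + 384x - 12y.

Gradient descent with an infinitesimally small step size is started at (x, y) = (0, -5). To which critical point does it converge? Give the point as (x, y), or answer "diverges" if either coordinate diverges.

E is separable, so gradient descent decouples: x follows -∂E/∂x, y follows -∂E/∂y.
∂E/∂x = -24(x - 2)(x + 2)(x + 4); at x=0 this is 384, so x decreases.
∂E/∂y = 4(y - 1)(y + 1)(y + 3); at y=-5 this is -192, so y increases.
x converges to its nearest critical value -2 (a local min of the x-part); y converges to -3. The iterate converges to (-2, -3).

(-2, -3)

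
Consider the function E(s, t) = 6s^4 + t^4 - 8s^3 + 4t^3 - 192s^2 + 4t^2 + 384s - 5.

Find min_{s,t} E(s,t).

E(s,t) separates as P(s) + Q(t) − 5, so its minimum is min P + min Q − 5.
P'(s) = 24(s - 4)(s - 1)(s + 4) vanishes at s ∈ {-4, 1, 4}; Q'(t) = 4t(t + 1)(t + 2) vanishes at t ∈ {-2, -1, 0}.
Local minima of P (where P''>0): P(-4)=-2560, P(4)=-512. Local minima of Q: Q(-2)=0, Q(0)=0.
So the global minimum of E is P(-4) + Q(-2) − 5 = -2560 + 0 − 5 = -2565, attained at (-4, -2).

-2565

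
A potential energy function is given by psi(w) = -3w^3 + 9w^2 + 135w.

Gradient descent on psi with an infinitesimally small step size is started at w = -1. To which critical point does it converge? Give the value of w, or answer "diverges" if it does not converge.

-3

psi'(w) = -9(w - 5)(w + 3), so psi'(-1) = 108.
Gradient descent moves in the -psi' direction, i.e. w is decreasing.
The nearest critical point in that direction is w = -3, where psi'' = 72 > 0 (a local minimum). The iterate converges there.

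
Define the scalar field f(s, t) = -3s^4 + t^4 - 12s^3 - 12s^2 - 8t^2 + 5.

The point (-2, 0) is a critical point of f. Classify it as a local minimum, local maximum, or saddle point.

The mixed partial ∂²f/∂s∂t is 0, so the Hessian at any point is diag(f_ss, f_tt) = diag(-12(3s^2 + 6s + 2), 4(3t^2 - 4)).
At (-2, 0): H = diag(-24, -16).
Both eigenvalues are negative, so H is negative definite: a local maximum.

local maximum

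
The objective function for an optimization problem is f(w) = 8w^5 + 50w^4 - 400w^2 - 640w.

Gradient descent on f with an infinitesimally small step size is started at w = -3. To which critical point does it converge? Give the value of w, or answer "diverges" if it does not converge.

f'(w) = 40(w - 2)(w + 1)(w + 2)(w + 4), so f'(-3) = -400.
Gradient descent moves in the -f' direction, i.e. w is increasing.
The nearest critical point in that direction is w = -2, where f'' = 320 > 0 (a local minimum). The iterate converges there.

-2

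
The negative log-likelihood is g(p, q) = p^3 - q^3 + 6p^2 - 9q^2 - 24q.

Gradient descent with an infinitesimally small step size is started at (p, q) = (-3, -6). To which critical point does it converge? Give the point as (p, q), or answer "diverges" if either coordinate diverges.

(0, -4)

g is separable, so gradient descent decouples: p follows -∂g/∂p, q follows -∂g/∂q.
∂g/∂p = 3p(p + 4); at p=-3 this is -9, so p increases.
∂g/∂q = -3(q + 2)(q + 4); at q=-6 this is -24, so q increases.
p converges to its nearest critical value 0 (a local min of the p-part); q converges to -4. The iterate converges to (0, -4).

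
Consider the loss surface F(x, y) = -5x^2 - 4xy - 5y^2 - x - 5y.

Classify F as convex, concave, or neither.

concave

F is quadratic, so its Hessian is the constant matrix H = [[-10, -4], [-4, -10]].
det(H) = 84, tr(H) = -20.
det(H) > 0 and tr(H) < 0, so H is negative definite everywhere: concave.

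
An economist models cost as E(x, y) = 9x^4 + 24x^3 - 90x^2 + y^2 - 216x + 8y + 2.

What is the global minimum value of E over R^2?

-470

E(x,y) separates as P(x) + Q(y) + 2, so its minimum is min P + min Q + 2.
P'(x) = 36(x - 2)(x + 1)(x + 3) vanishes at x ∈ {-3, -1, 2}; Q'(y) = 2y + 8 vanishes at y ∈ {-4}.
Local minima of P (where P''>0): P(-3)=-81, P(2)=-456. Local minima of Q: Q(-4)=-16.
So the global minimum of E is P(2) + Q(-4) + 2 = -456 − 16 + 2 = -470, attained at (2, -4).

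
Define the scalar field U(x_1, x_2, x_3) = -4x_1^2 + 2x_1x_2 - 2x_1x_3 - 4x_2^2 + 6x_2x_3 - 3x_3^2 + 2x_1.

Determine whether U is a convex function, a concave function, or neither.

concave

U is quadratic, so its Hessian is the constant matrix H = [[-8, 2, -2], [2, -8, 6], [-2, 6, -6]].
Leading principal minors: -8, 60, -88.
Signs alternate −, +, − ⇒ H ≺ 0 ⇒ concave.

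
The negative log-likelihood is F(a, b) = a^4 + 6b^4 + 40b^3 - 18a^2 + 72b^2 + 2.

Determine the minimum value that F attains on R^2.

F(a,b) separates as P(a) + Q(b) + 2, so its minimum is min P + min Q + 2.
P'(a) = 4a(a - 3)(a + 3) vanishes at a ∈ {-3, 0, 3}; Q'(b) = 24b(b + 2)(b + 3) vanishes at b ∈ {-3, -2, 0}.
Local minima of P (where P''>0): P(-3)=-81, P(3)=-81. Local minima of Q: Q(-3)=54, Q(0)=0.
So the global minimum of F is P(-3) + Q(0) + 2 = -81 + 0 + 2 = -79, attained at (-3, 0).

-79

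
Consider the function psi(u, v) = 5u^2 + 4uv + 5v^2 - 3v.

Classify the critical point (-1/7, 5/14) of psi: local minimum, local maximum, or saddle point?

The Hessian of psi is constant: H = [[10, 4], [4, 10]].
det(H) = 10·10 − 4² = 84.
det(H) > 0 and tr(H) = 20 > 0, so H is positive definite and the point is a local minimum.

local minimum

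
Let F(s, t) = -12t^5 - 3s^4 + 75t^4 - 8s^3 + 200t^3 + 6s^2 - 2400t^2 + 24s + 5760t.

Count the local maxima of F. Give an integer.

4

F separates as a function of s plus a function of t, so ∇F=0 decouples.
∂F/∂s = -12(s - 1)(s + 1)(s + 2) = 0 at s ∈ {-2, -1, 1}; ∂F/∂t = -60(t - 4)(t - 3)(t - 2)(t + 4) = 0 at t ∈ {-4, 2, 3, 4}.
The Hessian is diagonal: diag(F_ss, F_tt). Second derivatives: F_ss(-2)=-36, F_ss(-1)=24, F_ss(1)=-72; F_tt(-4)=20160, F_tt(2)=-720, F_tt(3)=420, F_tt(4)=-960.
Local maxima occur where both diagonal entries negative: (-2, 2), (-2, 4), (1, 2), (1, 4). Count: 4.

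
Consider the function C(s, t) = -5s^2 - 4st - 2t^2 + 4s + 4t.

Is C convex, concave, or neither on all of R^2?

C is quadratic, so its Hessian is the constant matrix H = [[-10, -4], [-4, -4]].
det(H) = 24, tr(H) = -14.
det(H) > 0 and tr(H) < 0, so H is negative definite everywhere: concave.

concave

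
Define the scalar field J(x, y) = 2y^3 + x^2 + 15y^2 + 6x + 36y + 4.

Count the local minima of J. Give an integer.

1

J separates as a function of x plus a function of y, so ∇J=0 decouples.
∂J/∂x = 2(x + 3) = 0 at x ∈ {-3}; ∂J/∂y = 6(y + 2)(y + 3) = 0 at y ∈ {-3, -2}.
The Hessian is diagonal: diag(J_xx, J_yy). Second derivatives: J_xx(-3)=2; J_yy(-3)=-6, J_yy(-2)=6.
Local minima occur where both diagonal entries positive: (-3, -2). Count: 1.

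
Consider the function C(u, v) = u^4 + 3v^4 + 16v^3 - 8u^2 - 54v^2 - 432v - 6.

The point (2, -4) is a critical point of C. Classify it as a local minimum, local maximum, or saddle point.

The mixed partial ∂²C/∂u∂v is 0, so the Hessian at any point is diag(C_uu, C_vv) = diag(4(3u^2 - 4), 12(3v^2 + 8v - 9)).
At (2, -4): H = diag(32, 84).
Both eigenvalues are positive, so H is positive definite: a local minimum.

local minimum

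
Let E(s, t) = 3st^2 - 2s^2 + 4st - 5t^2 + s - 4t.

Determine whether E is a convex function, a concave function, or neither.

neither

The term 3st^2 is cubic, so the Hessian is not constant.
∂²E/∂t² = 6s - 10, which takes both signs as s varies (negative for sufficiently negative s). A diagonal entry of the Hessian changing sign means the Hessian is neither positive- nor negative-semidefinite on all of R^2.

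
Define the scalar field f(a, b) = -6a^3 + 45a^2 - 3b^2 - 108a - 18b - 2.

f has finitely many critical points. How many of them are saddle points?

f separates as a function of a plus a function of b, so ∇f=0 decouples.
∂f/∂a = -18(a - 3)(a - 2) = 0 at a ∈ {2, 3}; ∂f/∂b = -6(b + 3) = 0 at b ∈ {-3}.
The Hessian is diagonal: diag(f_aa, f_bb). Second derivatives: f_aa(2)=18, f_aa(3)=-18; f_bb(-3)=-6.
Saddle points occur where the two diagonal entries have opposite signs: (2, -3). Count: 1.

1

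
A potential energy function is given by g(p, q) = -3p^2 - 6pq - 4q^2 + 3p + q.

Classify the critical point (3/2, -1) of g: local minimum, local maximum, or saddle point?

local maximum

The Hessian of g is constant: H = [[-6, -6], [-6, -8]].
det(H) = (-6)·(-8) − (-6)² = 12.
det(H) > 0 and tr(H) = -14 < 0, so H is negative definite and the point is a local maximum.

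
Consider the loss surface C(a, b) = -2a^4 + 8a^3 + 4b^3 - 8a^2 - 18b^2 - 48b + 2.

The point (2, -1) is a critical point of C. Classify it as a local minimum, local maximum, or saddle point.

local maximum

The mixed partial ∂²C/∂a∂b is 0, so the Hessian at any point is diag(C_aa, C_bb) = diag(8(-3a^2 + 6a - 2), 12(2b - 3)).
At (2, -1): H = diag(-16, -60).
Both eigenvalues are negative, so H is negative definite: a local maximum.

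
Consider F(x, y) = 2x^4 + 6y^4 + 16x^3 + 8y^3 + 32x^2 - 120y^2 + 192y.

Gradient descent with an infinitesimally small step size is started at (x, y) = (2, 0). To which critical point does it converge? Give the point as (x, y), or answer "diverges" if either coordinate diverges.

F is separable, so gradient descent decouples: x follows -∂F/∂x, y follows -∂F/∂y.
∂F/∂x = 8x(x + 2)(x + 4); at x=2 this is 384, so x decreases.
∂F/∂y = 24(y - 2)(y - 1)(y + 4); at y=0 this is 192, so y decreases.
x converges to its nearest critical value 0 (a local min of the x-part); y converges to -4. The iterate converges to (0, -4).

(0, -4)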